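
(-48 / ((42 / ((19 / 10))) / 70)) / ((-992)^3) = 0.00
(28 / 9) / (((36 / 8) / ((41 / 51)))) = 2296 / 4131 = 0.56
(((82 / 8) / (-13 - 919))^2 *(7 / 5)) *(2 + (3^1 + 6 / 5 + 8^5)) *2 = 1928270057 / 173724800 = 11.10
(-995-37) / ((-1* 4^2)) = 129 / 2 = 64.50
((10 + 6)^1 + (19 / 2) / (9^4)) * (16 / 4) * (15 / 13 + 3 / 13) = 839884 / 9477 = 88.62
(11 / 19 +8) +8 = 315 / 19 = 16.58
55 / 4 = 13.75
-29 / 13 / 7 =-29 / 91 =-0.32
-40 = -40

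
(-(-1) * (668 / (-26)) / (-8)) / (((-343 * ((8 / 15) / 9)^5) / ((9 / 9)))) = -7488335840625 / 584450048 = -12812.62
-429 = -429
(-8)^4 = 4096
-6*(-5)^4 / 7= -3750 / 7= -535.71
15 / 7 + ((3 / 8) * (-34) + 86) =2111 / 28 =75.39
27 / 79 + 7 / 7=106 / 79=1.34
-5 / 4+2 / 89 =-437 / 356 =-1.23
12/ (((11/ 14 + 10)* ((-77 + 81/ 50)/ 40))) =-336000/ 569119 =-0.59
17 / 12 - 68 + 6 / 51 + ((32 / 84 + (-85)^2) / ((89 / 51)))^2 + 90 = 1357340149713613 / 79178316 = 17142826.70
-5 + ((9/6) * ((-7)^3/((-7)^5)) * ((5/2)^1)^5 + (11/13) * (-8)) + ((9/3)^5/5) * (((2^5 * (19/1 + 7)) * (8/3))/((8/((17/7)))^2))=2023744287/203840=9928.10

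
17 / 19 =0.89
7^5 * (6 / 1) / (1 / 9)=907578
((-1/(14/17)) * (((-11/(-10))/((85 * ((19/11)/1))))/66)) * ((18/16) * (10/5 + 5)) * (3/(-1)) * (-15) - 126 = -766377/6080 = -126.05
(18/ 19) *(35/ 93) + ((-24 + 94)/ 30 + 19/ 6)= 6899/ 1178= 5.86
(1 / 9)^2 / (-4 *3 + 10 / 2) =-1 / 567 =-0.00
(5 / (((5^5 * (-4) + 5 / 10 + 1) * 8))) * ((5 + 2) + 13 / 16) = -625 / 1599808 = -0.00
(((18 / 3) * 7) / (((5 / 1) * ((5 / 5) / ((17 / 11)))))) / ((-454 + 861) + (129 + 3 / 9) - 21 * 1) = 1071 / 42515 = 0.03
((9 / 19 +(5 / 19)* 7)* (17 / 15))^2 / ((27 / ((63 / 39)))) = 3916528 / 9503325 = 0.41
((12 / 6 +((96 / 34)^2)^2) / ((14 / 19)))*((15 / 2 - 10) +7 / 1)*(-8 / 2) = -936303318 / 584647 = -1601.48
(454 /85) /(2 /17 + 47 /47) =454 /95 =4.78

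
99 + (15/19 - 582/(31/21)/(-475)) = 1481622/14725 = 100.62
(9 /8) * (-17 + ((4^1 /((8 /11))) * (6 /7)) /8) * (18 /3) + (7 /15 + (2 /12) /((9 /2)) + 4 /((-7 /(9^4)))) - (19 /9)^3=-3158814361 /816480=-3868.82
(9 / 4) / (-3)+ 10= 37 / 4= 9.25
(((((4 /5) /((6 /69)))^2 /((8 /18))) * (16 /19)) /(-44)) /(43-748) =6348 /1227875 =0.01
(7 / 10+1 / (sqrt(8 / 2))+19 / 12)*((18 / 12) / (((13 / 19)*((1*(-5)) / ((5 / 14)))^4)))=3173 / 19976320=0.00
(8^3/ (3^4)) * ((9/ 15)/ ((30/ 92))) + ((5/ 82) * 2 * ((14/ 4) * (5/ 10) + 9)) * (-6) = 625139/ 166050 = 3.76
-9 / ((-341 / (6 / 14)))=27 / 2387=0.01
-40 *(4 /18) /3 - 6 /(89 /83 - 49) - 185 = -1120828 /5967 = -187.84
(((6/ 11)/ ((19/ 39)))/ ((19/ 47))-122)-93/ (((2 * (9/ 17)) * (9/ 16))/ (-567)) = 88416.77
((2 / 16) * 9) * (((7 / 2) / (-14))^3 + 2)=1143 / 512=2.23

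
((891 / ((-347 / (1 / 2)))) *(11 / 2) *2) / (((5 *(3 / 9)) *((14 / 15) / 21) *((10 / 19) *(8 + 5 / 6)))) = -15083739 / 367820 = -41.01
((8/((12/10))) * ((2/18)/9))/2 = 10/243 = 0.04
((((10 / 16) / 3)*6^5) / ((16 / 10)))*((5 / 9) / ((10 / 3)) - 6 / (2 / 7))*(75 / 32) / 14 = -3531.32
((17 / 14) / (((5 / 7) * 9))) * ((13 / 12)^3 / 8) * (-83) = -3099967 / 1244160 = -2.49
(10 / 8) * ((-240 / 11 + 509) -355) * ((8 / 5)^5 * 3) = 35733504 / 6875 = 5197.60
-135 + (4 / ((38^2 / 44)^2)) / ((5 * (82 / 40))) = -135.00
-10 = -10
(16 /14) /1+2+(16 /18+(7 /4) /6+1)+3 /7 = 2899 /504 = 5.75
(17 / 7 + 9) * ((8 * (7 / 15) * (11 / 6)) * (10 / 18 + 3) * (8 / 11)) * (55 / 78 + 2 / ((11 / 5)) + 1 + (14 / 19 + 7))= 1382342656 / 660231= 2093.73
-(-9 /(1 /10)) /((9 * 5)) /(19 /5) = 10 /19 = 0.53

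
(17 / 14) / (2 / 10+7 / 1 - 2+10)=0.08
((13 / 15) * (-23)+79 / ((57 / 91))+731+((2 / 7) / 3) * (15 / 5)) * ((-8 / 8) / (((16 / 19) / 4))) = -556921 / 140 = -3978.01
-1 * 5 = -5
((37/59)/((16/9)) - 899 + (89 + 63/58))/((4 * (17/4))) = -22135167/465392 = -47.56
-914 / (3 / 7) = -6398 / 3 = -2132.67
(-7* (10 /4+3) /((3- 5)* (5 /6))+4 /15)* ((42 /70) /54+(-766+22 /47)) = -2269945253 /126900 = -17887.67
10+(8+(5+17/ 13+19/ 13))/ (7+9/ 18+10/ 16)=2018/ 169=11.94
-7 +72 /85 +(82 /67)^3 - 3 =-187127334 /25564855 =-7.32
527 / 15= 35.13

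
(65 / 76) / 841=65 / 63916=0.00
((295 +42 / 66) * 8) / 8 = 3252 / 11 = 295.64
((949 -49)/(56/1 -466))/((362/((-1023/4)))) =1.55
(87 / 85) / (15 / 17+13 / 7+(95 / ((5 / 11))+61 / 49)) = 4263 / 887080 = 0.00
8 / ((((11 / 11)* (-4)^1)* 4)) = -1 / 2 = -0.50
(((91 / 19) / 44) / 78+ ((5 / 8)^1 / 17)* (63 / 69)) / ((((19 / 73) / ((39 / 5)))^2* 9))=15439002943 / 4425083850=3.49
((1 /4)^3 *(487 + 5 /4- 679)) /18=-763 /4608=-0.17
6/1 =6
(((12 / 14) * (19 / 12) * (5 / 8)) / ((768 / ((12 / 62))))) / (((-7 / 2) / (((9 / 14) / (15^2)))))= -19 / 108881920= -0.00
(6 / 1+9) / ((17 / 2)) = 30 / 17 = 1.76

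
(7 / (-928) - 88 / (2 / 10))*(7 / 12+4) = -7485995 / 3712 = -2016.70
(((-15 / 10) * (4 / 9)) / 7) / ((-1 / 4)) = 8 / 21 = 0.38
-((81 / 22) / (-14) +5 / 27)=647 / 8316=0.08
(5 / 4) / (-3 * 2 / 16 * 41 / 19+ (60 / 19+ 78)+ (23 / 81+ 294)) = 15390 / 4612477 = 0.00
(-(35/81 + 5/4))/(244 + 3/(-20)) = -2725/395037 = -0.01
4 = 4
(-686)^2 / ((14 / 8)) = 268912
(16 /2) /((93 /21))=56 /31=1.81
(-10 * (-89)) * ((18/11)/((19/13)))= 996.46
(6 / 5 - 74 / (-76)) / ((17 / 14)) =2891 / 1615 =1.79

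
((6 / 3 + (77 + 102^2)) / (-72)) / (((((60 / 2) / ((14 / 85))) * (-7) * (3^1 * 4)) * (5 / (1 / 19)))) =0.00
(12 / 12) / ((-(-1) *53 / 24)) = 24 / 53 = 0.45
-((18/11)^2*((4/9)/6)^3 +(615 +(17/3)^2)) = -19027040/29403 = -647.11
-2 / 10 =-1 / 5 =-0.20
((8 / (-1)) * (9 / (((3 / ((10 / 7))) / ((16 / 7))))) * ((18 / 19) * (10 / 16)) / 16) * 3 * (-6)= 48600 / 931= 52.20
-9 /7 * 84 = -108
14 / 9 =1.56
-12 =-12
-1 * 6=-6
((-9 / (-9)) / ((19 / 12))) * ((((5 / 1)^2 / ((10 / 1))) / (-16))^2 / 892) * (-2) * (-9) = 675 / 2169344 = 0.00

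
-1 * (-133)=133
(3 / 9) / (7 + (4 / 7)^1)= 7 / 159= 0.04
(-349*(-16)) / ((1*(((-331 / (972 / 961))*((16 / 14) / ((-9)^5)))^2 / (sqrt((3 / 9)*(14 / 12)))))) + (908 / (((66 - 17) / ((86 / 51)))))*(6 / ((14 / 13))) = 1015144 / 5831 + 2347296166633728366*sqrt(14) / 101181884281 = 86802056.70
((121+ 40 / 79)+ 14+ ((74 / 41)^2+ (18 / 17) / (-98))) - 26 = 12472925664 / 110621567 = 112.75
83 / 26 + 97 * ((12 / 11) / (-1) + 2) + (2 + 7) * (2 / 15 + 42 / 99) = 12531 / 130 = 96.39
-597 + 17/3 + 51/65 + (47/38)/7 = -30622597/51870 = -590.37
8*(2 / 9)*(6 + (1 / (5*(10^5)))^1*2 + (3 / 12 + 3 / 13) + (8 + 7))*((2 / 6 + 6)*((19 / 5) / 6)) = 153.18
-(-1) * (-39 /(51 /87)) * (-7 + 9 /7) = 45240 /119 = 380.17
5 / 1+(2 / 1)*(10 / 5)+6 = 15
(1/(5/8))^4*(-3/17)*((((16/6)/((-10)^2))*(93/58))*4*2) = -3047424/7703125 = -0.40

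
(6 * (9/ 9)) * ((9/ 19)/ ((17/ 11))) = 594/ 323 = 1.84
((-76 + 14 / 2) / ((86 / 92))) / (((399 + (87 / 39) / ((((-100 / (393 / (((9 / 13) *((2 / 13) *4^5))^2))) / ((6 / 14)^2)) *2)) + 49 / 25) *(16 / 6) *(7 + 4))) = -0.01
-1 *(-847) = 847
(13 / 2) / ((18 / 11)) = 143 / 36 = 3.97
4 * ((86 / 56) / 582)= 0.01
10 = 10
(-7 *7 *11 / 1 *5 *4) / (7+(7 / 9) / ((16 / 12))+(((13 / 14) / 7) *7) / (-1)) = -905520 / 559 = -1619.89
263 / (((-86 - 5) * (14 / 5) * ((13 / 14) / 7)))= -1315 / 169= -7.78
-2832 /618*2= -944 /103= -9.17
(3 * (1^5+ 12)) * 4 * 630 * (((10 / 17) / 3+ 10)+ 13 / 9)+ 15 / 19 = 369522135 / 323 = 1144031.38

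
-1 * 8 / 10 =-4 / 5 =-0.80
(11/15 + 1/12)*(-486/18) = -441/20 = -22.05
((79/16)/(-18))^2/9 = 6241/746496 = 0.01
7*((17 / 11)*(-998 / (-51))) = 6986 / 33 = 211.70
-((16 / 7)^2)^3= -16777216 / 117649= -142.60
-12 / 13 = -0.92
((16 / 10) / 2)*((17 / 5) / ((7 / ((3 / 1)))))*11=2244 / 175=12.82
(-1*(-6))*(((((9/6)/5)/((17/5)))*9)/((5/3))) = 243/85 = 2.86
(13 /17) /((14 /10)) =0.55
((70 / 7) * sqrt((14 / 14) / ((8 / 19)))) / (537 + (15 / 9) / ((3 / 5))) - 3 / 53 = -3 / 53 + 45 * sqrt(38) / 9716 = -0.03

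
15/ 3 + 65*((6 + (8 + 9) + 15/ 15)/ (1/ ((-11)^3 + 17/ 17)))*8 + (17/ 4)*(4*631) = -16587668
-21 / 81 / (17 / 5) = -35 / 459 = -0.08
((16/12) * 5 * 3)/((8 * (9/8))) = 20/9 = 2.22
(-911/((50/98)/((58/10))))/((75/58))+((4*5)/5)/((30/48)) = -75022798/9375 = -8002.43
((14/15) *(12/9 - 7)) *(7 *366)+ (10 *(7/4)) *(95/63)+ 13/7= -8518789/630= -13521.89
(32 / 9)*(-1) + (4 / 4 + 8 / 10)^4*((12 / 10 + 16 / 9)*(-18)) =-15925132 / 28125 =-566.23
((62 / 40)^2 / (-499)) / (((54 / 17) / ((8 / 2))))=-0.01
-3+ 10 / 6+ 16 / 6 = 4 / 3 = 1.33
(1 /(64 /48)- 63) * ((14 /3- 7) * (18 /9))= 581 /2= 290.50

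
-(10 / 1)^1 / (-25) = 2 / 5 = 0.40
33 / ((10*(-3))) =-11 / 10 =-1.10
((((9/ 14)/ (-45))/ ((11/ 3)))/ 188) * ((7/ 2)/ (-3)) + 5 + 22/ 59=13111179/ 2440240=5.37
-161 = -161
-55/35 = -11/7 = -1.57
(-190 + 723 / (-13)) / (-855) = 3193 / 11115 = 0.29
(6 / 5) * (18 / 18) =6 / 5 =1.20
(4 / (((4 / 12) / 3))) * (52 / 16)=117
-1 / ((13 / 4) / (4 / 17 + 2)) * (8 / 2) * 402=-244416 / 221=-1105.95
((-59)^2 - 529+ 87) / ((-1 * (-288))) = 1013 / 96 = 10.55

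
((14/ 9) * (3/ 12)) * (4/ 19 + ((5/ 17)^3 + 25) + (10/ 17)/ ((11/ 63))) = 34267394/ 3080451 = 11.12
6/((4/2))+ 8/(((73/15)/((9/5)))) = 435/73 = 5.96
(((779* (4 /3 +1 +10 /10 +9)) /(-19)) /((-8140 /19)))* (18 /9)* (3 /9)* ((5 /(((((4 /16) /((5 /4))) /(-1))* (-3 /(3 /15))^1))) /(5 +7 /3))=779 /4356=0.18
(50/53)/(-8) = -0.12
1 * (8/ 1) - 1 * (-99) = 107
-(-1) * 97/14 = 97/14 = 6.93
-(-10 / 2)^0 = -1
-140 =-140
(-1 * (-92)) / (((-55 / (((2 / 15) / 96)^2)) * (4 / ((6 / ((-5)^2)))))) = -23 / 118800000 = -0.00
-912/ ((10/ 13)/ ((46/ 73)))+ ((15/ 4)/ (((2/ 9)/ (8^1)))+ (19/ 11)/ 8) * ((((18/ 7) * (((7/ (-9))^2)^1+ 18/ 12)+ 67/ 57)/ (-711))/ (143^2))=-208811572926405881/ 279499713472980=-747.09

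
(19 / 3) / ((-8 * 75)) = -19 / 1800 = -0.01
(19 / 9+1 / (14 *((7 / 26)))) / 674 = 524 / 148617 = 0.00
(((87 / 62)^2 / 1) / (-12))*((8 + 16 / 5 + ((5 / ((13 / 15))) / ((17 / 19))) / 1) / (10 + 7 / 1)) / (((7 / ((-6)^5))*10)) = 18.92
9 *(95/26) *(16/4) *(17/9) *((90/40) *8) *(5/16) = 72675/52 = 1397.60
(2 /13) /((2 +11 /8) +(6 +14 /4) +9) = 16 /2275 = 0.01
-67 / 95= -0.71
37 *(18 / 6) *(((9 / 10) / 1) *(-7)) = -6993 / 10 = -699.30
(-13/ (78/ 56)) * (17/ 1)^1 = -158.67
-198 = -198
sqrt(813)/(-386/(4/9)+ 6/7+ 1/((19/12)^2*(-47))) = -237538*sqrt(813)/206100165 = -0.03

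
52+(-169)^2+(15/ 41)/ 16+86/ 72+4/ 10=844703503/ 29520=28614.62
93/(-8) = -93/8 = -11.62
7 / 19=0.37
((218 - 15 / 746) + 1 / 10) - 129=166134 / 1865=89.08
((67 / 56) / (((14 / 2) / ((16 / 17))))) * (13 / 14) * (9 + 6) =13065 / 5831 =2.24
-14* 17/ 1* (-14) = 3332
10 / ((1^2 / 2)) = 20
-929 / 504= -1.84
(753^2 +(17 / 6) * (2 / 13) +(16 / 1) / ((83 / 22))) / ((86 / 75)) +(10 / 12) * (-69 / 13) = 45885171365 / 92794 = 494484.25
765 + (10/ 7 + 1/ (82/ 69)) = 440413/ 574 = 767.27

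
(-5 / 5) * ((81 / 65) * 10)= -162 / 13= -12.46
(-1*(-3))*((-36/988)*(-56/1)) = 1512/247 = 6.12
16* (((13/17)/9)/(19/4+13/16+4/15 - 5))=16640/10149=1.64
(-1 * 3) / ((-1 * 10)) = 3 / 10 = 0.30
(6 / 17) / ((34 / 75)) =225 / 289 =0.78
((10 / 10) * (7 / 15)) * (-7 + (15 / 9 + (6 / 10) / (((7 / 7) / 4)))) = -1.37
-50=-50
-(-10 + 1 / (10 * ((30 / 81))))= 973 / 100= 9.73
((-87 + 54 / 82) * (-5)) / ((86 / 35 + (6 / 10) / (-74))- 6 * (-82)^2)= -45843000 / 4283869297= -0.01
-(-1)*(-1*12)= -12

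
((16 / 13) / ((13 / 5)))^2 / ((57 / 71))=454400 / 1627977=0.28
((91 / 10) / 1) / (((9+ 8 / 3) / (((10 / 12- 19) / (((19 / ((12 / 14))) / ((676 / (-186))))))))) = 239473 / 103075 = 2.32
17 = 17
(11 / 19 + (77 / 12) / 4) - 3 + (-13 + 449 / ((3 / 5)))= 223293 / 304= 734.52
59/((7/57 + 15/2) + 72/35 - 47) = -235410/148907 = -1.58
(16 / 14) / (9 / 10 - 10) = -80 / 637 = -0.13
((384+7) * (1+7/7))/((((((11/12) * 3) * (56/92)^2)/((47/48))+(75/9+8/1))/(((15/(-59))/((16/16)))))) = -11.44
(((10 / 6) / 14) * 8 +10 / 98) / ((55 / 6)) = 62 / 539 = 0.12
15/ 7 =2.14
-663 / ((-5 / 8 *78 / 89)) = 6052 / 5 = 1210.40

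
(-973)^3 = -921167317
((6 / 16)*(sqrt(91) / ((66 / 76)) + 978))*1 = 19*sqrt(91) / 44 + 1467 / 4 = 370.87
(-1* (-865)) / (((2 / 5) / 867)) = 3749775 / 2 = 1874887.50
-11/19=-0.58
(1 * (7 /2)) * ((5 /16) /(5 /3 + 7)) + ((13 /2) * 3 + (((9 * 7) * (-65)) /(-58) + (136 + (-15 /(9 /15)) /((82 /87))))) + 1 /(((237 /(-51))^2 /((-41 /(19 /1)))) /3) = 23391068722135 /117304038592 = 199.41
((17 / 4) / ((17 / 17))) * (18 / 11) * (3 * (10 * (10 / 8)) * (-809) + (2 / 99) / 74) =-210983.52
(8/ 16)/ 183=1/ 366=0.00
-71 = -71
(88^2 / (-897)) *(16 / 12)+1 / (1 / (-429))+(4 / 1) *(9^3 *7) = 53743277 / 2691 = 19971.49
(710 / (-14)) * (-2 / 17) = 710 / 119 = 5.97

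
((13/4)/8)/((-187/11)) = -13/544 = -0.02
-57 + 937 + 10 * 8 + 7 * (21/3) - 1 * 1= 1008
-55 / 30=-11 / 6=-1.83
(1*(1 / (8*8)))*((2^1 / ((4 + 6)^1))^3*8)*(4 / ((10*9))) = 1 / 22500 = 0.00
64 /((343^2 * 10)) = 32 /588245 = 0.00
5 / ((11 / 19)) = 8.64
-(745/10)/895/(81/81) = -149/1790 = -0.08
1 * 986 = 986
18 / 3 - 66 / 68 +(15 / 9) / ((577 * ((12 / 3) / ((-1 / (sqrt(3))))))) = 171 / 34 - 5 * sqrt(3) / 20772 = 5.03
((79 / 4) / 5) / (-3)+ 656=654.68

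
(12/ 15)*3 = 12/ 5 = 2.40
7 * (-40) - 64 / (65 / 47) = -21208 / 65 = -326.28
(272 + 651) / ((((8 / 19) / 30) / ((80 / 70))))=526110 / 7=75158.57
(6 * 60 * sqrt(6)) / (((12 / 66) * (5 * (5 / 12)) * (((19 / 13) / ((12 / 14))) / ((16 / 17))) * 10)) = 2965248 * sqrt(6) / 56525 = 128.50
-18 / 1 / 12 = -3 / 2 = -1.50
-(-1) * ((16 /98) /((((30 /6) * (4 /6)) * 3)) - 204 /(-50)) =5018 /1225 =4.10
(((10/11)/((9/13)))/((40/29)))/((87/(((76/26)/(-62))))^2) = 0.00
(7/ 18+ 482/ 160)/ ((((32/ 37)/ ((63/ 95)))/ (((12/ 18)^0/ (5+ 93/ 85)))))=41633/ 97280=0.43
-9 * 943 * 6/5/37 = -50922/185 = -275.25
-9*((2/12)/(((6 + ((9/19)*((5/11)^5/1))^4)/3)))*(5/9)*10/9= -0.46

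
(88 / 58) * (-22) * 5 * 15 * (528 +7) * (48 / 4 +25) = -1437117000 / 29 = -49555758.62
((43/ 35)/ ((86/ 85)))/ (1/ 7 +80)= 1/ 66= 0.02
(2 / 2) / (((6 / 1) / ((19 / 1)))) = 19 / 6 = 3.17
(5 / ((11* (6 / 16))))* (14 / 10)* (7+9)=896 / 33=27.15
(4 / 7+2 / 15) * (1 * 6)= 148 / 35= 4.23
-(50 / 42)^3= -15625 / 9261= -1.69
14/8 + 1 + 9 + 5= 67/4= 16.75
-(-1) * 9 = 9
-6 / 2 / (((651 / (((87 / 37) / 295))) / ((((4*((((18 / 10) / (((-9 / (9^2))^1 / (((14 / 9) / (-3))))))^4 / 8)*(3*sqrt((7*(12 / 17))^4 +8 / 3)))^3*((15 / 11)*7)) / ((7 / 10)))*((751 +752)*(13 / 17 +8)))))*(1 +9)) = -1769283240725007000209136859448832*sqrt(112522182) / 74574545702446044921875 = -251666737999019.97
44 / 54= 22 / 27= 0.81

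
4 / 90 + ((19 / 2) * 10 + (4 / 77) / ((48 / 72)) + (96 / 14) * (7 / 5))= 104.72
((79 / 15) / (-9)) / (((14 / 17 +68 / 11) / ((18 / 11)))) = -1343 / 9825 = -0.14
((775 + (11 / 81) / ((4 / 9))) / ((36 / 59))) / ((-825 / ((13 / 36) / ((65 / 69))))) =-37875227 / 64152000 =-0.59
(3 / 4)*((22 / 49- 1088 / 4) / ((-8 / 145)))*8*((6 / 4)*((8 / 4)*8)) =34728660 / 49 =708748.16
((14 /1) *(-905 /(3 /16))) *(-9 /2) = 304080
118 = 118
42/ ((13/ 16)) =51.69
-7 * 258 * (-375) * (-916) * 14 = -8685054000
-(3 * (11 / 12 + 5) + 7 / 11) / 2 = -809 / 88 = -9.19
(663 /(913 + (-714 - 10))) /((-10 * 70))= -221 /44100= -0.01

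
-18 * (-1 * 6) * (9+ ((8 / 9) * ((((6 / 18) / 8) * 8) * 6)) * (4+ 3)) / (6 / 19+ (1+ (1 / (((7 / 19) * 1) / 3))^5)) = 369787614 / 5716284629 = 0.06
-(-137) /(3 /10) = 1370 /3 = 456.67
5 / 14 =0.36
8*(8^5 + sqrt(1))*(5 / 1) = 1310760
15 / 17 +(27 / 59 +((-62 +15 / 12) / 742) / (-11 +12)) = 3745263 / 2976904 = 1.26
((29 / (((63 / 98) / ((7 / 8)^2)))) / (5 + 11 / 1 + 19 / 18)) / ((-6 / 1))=-9947 / 29472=-0.34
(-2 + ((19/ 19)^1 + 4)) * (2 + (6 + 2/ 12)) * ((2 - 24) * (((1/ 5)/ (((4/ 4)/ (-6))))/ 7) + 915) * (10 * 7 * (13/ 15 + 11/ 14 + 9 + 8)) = 293904261/ 10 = 29390426.10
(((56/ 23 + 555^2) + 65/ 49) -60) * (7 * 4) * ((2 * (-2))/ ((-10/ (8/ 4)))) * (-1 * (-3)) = 20695500.76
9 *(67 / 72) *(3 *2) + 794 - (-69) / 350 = 591113 / 700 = 844.45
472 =472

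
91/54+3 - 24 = -1043/54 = -19.31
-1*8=-8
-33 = -33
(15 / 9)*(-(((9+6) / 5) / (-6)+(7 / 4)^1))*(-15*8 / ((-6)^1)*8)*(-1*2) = 2000 / 3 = 666.67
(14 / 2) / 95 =7 / 95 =0.07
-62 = -62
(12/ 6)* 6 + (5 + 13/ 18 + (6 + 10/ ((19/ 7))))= 9373/ 342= 27.41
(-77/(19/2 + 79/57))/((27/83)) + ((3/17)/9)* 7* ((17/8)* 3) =-20.87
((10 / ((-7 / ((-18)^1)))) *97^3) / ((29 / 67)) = 11006836380 / 203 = 54220868.87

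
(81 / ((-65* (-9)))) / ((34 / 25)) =45 / 442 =0.10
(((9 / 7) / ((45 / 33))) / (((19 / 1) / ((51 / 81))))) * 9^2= 1683 / 665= 2.53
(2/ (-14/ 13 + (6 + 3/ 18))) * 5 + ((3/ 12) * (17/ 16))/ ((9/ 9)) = 56669/ 25408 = 2.23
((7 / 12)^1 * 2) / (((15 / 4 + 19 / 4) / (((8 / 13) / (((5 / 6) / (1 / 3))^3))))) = 448 / 82875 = 0.01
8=8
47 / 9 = 5.22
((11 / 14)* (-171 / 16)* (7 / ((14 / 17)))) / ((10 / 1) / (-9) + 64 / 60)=1438965 / 896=1605.99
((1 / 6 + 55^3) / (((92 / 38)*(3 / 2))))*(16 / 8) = 91626.90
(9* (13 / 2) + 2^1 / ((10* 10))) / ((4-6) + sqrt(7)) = 2926 / 75 + 1463* sqrt(7) / 75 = 90.62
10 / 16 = 5 / 8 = 0.62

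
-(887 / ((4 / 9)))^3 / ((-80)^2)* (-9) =11178433.54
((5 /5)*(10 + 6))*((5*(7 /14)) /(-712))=-5 /89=-0.06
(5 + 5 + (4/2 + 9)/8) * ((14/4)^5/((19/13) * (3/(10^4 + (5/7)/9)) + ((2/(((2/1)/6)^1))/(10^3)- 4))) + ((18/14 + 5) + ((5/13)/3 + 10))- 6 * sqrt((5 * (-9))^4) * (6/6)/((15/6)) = -362285683316475221/57146593987392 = -6339.58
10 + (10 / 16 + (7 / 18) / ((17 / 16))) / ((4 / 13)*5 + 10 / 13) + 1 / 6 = 389089 / 36720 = 10.60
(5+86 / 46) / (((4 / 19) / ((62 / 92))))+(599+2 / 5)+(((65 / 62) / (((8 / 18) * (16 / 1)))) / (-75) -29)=6217326473 / 10495360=592.39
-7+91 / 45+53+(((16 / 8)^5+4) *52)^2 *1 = 157699441 / 45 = 3504432.02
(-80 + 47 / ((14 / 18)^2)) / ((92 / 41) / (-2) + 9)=-0.29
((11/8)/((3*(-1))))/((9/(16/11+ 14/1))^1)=-0.79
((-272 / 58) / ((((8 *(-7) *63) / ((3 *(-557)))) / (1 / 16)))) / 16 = -9469 / 1091328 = -0.01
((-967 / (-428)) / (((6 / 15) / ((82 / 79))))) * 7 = 1387645 / 33812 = 41.04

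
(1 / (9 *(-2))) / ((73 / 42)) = -7 / 219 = -0.03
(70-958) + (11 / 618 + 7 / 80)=-21948757 / 24720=-887.89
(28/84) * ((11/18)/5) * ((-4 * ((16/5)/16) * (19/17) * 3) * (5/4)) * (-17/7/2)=209/1260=0.17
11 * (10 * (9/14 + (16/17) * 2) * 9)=297495/119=2499.96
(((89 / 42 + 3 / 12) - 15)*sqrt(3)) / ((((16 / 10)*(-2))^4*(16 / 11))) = -7294375*sqrt(3) / 88080384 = -0.14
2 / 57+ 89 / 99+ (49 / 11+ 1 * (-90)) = -159154 / 1881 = -84.61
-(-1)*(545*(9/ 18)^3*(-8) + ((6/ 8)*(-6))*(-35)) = -775/ 2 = -387.50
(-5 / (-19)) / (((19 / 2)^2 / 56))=1120 / 6859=0.16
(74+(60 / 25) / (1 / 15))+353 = 463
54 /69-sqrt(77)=18 /23-sqrt(77)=-7.99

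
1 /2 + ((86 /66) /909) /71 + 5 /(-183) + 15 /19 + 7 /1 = 40789070369 /4936846266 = 8.26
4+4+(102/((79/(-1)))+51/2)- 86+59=823/158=5.21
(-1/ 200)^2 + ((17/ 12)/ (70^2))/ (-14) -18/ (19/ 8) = -5927036599/ 782040000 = -7.58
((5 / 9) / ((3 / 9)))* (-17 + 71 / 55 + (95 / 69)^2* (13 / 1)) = 2339371 / 157113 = 14.89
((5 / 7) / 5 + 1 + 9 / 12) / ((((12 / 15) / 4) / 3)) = 795 / 28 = 28.39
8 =8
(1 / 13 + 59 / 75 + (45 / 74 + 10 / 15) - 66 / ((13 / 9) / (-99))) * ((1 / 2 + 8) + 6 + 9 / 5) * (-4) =-53223996029 / 180375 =-295074.13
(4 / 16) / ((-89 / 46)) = -23 / 178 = -0.13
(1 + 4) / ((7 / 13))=65 / 7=9.29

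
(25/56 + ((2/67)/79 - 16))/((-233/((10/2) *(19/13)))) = 0.49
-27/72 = -3/8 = -0.38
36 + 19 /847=30511 /847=36.02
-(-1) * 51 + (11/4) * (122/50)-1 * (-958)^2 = -91770629/100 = -917706.29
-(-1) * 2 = 2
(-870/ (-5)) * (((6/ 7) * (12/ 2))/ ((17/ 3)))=157.92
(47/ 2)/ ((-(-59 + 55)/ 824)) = 4841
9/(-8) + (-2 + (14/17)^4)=-1780697/668168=-2.67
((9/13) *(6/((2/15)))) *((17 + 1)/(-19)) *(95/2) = -1401.92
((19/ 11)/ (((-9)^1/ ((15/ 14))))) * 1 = -95/ 462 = -0.21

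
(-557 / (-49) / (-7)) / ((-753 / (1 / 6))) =557 / 1549674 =0.00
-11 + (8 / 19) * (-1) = -217 / 19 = -11.42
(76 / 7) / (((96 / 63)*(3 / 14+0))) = 33.25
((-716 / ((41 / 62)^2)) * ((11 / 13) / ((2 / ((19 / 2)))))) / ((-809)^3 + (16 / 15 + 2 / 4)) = 4314236520 / 347118598794019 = 0.00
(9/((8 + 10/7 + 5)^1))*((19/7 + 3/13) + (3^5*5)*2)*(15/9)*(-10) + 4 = -33204448/1313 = -25288.99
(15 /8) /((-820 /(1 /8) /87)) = -261 /10496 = -0.02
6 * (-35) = -210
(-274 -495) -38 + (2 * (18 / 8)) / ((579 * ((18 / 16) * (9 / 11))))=-4205233 / 5211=-806.99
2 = 2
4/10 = 2/5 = 0.40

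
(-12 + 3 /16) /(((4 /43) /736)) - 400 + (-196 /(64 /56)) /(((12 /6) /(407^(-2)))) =-93860.50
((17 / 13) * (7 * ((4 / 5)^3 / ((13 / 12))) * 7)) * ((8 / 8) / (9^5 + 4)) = 639744 / 1247494625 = 0.00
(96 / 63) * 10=320 / 21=15.24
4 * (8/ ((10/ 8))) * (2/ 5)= 256/ 25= 10.24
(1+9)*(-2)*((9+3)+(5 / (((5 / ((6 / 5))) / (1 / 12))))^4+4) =-160001 / 500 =-320.00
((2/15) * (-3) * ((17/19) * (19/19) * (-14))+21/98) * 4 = 13898/665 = 20.90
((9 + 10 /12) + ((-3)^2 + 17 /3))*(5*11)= 2695 /2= 1347.50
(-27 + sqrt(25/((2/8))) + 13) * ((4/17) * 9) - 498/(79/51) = -443142/1343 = -329.96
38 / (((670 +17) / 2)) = 76 / 687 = 0.11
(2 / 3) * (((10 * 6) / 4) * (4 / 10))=4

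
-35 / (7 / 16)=-80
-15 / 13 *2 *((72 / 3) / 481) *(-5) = 3600 / 6253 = 0.58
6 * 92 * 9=4968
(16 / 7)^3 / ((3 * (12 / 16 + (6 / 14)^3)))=16384 / 3411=4.80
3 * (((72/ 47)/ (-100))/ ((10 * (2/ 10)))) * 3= -81/ 1175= -0.07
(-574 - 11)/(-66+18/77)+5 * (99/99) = 23455/1688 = 13.90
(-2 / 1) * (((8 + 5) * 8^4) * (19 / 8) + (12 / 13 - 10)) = -252909.85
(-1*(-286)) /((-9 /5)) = -1430 /9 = -158.89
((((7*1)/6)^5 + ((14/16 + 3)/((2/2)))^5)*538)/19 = 1876031302409/75644928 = 24800.49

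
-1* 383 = -383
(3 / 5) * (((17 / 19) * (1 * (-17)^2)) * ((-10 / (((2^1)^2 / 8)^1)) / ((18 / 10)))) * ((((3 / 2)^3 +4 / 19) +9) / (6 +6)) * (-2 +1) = 46992845 / 25992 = 1807.97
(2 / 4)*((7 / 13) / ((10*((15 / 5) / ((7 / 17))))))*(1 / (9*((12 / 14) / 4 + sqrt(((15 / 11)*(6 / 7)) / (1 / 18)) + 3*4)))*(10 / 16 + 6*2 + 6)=10681363 / 14654474640 - 51107*sqrt(385) / 3663618660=0.00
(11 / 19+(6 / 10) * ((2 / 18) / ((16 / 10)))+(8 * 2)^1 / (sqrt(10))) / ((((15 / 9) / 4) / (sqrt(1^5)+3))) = 566 / 95+384 * sqrt(10) / 25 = 54.53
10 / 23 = 0.43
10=10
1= 1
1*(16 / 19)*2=32 / 19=1.68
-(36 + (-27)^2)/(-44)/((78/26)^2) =85/44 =1.93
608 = 608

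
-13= -13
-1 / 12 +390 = 389.92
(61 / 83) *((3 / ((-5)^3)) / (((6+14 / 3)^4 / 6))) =-44469 / 5439488000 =-0.00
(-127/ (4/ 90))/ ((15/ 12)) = -2286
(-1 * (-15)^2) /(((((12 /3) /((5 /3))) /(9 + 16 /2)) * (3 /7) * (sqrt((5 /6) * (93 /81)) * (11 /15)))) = -401625 * sqrt(310) /1364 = -5184.27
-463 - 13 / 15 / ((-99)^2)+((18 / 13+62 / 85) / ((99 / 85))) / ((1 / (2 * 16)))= -773876734 / 1911195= -404.92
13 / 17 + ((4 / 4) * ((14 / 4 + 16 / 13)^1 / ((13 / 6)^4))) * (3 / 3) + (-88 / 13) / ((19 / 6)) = -138909773 / 119927639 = -1.16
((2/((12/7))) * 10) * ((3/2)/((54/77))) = 2695/108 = 24.95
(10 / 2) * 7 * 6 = 210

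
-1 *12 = -12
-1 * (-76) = 76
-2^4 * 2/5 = -32/5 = -6.40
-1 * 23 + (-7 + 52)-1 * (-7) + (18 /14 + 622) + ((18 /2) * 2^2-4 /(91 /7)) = 62606 /91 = 687.98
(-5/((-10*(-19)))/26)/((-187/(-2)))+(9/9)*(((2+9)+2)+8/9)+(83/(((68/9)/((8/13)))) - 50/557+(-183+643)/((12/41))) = 737345374703/463090914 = 1592.23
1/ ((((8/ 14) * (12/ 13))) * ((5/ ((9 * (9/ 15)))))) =819/ 400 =2.05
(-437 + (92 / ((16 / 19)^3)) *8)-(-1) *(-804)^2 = 82843069 / 128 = 647211.48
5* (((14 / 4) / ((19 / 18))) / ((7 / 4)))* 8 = 1440 / 19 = 75.79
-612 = -612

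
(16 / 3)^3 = 4096 / 27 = 151.70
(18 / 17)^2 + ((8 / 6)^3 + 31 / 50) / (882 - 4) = 385203893 / 342551700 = 1.12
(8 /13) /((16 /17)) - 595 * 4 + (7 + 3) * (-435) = -174963 /26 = -6729.35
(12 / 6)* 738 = 1476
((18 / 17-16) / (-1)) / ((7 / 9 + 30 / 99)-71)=-12573 / 58837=-0.21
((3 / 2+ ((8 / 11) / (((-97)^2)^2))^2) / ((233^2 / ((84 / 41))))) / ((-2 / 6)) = -358468537739613458346 / 2110838191161854076051569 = -0.00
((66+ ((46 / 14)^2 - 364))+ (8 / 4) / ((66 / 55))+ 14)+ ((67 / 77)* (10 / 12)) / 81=-71127967 / 261954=-271.53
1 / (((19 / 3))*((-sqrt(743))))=-3*sqrt(743) / 14117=-0.01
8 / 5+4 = 28 / 5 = 5.60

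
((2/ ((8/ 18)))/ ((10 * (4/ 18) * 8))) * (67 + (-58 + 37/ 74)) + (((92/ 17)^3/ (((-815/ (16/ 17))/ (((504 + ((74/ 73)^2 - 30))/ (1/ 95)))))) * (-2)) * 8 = 6136340844359326073/ 46431101226880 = 132160.14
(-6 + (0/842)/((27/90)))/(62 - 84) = 3/11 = 0.27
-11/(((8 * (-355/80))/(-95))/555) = -1159950/71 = -16337.32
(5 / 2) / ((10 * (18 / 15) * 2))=5 / 48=0.10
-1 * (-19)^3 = 6859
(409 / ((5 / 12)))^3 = 118226181312 / 125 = 945809450.50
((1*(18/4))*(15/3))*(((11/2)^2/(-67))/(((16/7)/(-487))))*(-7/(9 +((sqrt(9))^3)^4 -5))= -25986807/911534464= -0.03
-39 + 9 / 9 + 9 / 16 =-599 / 16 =-37.44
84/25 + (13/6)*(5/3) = 3137/450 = 6.97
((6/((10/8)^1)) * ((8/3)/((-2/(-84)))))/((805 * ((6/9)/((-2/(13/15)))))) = -3456/1495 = -2.31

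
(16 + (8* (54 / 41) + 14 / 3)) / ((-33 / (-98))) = 376124 / 4059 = 92.66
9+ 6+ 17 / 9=152 / 9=16.89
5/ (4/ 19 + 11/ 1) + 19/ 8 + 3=9919/ 1704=5.82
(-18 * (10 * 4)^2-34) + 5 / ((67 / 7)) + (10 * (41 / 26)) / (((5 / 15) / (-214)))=-33931829 / 871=-38957.32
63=63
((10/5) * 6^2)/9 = 8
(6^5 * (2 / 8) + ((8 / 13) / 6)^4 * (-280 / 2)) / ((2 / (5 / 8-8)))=-33167539297 / 4626882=-7168.44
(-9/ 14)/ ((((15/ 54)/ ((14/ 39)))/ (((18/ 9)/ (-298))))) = 54/ 9685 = 0.01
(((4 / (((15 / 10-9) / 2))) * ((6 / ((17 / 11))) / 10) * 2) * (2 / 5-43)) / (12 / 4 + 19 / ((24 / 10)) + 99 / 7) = 6297984 / 4473125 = 1.41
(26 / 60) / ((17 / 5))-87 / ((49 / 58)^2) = -121.77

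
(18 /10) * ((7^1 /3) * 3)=63 /5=12.60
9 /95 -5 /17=-322 /1615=-0.20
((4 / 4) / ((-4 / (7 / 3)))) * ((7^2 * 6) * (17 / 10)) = -5831 / 20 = -291.55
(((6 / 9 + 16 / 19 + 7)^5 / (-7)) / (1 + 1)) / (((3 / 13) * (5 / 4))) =-139544279176250 / 12635533197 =-11043.80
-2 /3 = -0.67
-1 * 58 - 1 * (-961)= 903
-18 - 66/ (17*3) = -328/ 17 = -19.29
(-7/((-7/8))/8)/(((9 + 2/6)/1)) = 3/28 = 0.11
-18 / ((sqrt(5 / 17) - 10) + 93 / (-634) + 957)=-7764104748 / 408414771443 + 2411736 * sqrt(85) / 2042073857215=-0.02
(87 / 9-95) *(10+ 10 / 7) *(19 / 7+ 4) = -962560 / 147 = -6548.03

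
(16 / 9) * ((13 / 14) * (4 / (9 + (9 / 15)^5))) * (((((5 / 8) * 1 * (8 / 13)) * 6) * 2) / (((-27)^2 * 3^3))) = 125000 / 732857139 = 0.00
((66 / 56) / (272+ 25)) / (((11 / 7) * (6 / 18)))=1 / 132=0.01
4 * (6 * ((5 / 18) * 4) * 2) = 160 / 3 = 53.33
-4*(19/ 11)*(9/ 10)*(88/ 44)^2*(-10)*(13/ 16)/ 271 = 2223/ 2981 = 0.75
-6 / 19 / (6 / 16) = -16 / 19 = -0.84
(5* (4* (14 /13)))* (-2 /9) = -560 /117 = -4.79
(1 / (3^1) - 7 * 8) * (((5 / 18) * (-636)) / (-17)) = -88510 / 153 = -578.50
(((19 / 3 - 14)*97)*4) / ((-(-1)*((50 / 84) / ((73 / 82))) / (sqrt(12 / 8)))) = -2280082*sqrt(6) / 1025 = -5448.82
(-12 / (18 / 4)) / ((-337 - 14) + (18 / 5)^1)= 40 / 5211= 0.01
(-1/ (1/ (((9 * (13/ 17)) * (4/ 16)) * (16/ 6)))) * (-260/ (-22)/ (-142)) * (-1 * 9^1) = -45630/ 13277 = -3.44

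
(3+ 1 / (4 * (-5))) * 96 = 1416 / 5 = 283.20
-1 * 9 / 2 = -9 / 2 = -4.50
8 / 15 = 0.53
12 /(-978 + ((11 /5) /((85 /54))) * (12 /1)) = -850 /68087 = -0.01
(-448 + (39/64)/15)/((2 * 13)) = -17.23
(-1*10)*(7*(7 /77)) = -70 /11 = -6.36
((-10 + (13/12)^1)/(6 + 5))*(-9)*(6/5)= 963/110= 8.75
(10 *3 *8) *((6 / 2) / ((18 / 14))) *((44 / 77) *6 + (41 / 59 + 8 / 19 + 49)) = 33613120 / 1121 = 29984.94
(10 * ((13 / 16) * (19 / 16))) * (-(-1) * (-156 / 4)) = -48165 / 128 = -376.29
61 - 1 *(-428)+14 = 503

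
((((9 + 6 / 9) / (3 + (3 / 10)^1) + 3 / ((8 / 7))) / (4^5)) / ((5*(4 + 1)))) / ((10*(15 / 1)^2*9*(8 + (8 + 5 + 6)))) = 4399 / 11085465600000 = 0.00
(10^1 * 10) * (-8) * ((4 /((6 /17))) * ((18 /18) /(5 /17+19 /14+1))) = -6473600 /1893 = -3419.76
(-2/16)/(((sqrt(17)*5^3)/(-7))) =7*sqrt(17)/17000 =0.00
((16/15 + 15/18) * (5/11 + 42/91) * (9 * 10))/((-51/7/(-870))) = 45474030/2431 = 18705.89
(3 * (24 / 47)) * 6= 9.19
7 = 7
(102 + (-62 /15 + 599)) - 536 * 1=2413 /15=160.87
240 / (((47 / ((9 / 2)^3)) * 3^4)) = 270 / 47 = 5.74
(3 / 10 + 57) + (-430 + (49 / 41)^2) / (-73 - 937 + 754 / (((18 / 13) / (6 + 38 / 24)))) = 57.16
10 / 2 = 5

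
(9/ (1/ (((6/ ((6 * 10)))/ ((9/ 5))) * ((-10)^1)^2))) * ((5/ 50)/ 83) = 5/ 83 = 0.06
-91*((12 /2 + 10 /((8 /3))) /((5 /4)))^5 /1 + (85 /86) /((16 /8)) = -1412188897123 /537500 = -2627328.18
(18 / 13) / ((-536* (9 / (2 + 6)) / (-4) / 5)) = 40 / 871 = 0.05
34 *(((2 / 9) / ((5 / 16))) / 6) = 544 / 135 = 4.03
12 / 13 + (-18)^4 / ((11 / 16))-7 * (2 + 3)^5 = 18707015 / 143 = 130818.29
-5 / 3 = -1.67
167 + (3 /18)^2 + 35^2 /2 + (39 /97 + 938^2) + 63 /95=880624.59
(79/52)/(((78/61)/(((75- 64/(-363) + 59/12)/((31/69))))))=4296596305/20285408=211.81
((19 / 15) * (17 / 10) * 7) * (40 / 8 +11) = 18088 / 75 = 241.17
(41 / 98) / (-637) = -41 / 62426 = -0.00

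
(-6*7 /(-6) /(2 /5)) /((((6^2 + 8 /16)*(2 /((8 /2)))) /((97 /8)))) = 3395 /292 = 11.63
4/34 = 2/17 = 0.12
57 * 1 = 57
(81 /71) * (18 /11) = 1458 /781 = 1.87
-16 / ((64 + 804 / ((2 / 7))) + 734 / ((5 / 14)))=-40 / 12333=-0.00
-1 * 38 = -38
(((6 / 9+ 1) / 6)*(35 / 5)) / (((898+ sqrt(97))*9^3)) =15715 / 5290180227 - 35*sqrt(97) / 10580360454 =0.00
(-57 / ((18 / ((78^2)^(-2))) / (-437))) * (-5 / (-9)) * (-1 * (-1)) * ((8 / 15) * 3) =8303 / 249851628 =0.00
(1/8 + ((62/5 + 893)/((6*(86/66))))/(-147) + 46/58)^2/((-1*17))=-0.00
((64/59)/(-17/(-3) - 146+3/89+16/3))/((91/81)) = -38448/5374369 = -0.01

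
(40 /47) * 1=40 /47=0.85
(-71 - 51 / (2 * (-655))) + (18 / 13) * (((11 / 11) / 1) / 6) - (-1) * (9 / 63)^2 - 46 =-97390903 / 834470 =-116.71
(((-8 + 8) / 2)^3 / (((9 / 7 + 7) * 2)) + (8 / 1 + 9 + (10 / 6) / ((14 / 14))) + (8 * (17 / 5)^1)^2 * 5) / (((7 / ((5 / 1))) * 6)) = 27884 / 63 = 442.60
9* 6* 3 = 162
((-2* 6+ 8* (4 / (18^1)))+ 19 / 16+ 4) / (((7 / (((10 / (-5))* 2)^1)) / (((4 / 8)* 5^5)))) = 2265625 / 504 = 4495.29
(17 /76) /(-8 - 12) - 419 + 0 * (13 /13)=-419.01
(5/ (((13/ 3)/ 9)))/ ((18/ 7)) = 105/ 26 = 4.04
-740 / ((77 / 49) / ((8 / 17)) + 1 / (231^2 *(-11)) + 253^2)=-694973664 / 60117418883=-0.01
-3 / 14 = -0.21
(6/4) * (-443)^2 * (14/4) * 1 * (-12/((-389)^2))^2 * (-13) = -1928735172/22898045041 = -0.08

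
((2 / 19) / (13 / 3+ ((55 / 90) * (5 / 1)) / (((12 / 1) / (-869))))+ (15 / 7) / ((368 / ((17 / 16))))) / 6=69742181 / 73390940672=0.00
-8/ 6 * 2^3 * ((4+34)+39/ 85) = -104608/ 255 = -410.23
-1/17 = -0.06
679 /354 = 1.92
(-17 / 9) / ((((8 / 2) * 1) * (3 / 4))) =-0.63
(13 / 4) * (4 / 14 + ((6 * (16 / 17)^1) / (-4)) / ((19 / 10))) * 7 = -6721 / 646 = -10.40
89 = 89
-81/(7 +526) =-81/533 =-0.15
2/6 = 1/3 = 0.33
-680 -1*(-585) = -95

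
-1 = -1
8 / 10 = 4 / 5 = 0.80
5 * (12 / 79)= 60 / 79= 0.76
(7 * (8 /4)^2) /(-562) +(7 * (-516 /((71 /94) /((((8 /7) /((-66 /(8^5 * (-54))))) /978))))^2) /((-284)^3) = -140.04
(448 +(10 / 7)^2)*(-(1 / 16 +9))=-799385 / 196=-4078.49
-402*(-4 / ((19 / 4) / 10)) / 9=21440 / 57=376.14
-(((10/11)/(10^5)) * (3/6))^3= -1/10648000000000000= -0.00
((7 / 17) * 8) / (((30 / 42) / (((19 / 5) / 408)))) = 931 / 21675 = 0.04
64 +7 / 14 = 129 / 2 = 64.50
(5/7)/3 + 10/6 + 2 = 82/21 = 3.90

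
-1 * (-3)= 3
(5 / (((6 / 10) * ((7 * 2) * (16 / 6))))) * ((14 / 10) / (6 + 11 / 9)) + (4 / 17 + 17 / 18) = 38921 / 31824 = 1.22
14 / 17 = 0.82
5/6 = 0.83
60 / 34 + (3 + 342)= 5895 / 17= 346.76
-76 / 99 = -0.77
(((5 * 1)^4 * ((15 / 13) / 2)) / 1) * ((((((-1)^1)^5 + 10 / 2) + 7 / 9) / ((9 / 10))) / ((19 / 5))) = 3359375 / 6669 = 503.73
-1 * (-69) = 69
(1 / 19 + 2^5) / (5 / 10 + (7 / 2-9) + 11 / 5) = -435 / 38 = -11.45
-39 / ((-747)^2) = -13 / 186003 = -0.00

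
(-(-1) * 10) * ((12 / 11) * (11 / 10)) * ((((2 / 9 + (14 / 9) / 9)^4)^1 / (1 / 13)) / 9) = 54525952 / 129140163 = 0.42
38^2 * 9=12996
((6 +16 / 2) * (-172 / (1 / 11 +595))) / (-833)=0.00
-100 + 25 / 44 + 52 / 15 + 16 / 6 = -61577 / 660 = -93.30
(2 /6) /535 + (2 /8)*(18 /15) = 193 /642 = 0.30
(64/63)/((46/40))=1280/1449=0.88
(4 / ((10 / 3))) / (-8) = -3 / 20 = -0.15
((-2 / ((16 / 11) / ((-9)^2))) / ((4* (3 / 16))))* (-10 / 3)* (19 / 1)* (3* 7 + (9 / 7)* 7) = 282150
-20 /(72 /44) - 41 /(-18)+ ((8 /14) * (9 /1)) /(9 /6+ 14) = -9.61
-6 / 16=-3 / 8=-0.38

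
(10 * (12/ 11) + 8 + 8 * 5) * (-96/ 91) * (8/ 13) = -497664/ 13013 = -38.24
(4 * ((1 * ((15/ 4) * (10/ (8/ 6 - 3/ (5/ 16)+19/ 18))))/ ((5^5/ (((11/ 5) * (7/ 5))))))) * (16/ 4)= -3024/ 36875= -0.08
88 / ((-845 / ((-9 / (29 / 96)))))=76032 / 24505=3.10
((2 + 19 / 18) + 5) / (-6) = -1.34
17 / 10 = 1.70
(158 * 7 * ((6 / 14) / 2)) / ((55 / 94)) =22278 / 55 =405.05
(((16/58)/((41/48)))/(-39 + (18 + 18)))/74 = -64/43993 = -0.00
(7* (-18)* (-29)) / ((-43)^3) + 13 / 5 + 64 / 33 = 58947833 / 13118655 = 4.49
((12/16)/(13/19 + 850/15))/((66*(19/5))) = 15/287672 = 0.00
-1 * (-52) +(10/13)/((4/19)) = 1447/26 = 55.65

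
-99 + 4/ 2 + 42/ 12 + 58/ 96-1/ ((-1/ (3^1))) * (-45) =-10939/ 48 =-227.90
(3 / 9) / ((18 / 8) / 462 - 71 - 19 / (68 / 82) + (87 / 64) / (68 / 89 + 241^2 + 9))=-433128454528 / 122021213944935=-0.00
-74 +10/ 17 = -1248/ 17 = -73.41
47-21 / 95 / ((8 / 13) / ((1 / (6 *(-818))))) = 58438011 / 1243360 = 47.00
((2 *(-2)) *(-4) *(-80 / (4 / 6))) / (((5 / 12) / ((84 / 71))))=-387072 / 71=-5451.72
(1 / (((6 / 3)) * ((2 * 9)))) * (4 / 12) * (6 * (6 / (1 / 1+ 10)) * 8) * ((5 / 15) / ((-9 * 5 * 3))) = -8 / 13365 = -0.00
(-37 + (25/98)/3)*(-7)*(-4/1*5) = -5168.10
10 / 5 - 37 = -35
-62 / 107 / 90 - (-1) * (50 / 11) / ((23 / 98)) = 23585657 / 1218195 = 19.36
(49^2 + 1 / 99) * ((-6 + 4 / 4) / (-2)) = 594250 / 99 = 6002.53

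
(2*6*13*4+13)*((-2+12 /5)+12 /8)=12103 /10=1210.30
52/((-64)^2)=13/1024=0.01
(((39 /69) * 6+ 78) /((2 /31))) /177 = 9672 /1357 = 7.13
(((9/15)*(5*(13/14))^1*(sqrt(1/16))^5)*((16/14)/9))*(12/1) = 13/3136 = 0.00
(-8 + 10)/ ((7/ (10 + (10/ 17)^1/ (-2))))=2.77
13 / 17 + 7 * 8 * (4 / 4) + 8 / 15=14611 / 255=57.30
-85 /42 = -2.02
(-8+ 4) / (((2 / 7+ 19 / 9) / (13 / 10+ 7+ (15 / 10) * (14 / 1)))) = -48.90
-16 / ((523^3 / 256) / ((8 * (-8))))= 262144 / 143055667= 0.00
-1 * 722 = -722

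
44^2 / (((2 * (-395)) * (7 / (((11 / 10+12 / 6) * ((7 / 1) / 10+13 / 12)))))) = -401357 / 207375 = -1.94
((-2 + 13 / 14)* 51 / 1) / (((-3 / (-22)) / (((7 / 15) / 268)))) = -0.70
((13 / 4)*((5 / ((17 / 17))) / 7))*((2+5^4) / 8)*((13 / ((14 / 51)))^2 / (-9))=-1990514955 / 43904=-45337.90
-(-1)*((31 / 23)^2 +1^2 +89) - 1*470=-200059 / 529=-378.18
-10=-10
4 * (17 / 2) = 34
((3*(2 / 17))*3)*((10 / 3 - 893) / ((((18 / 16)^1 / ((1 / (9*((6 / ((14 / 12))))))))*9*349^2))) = -4396 / 266378787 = -0.00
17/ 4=4.25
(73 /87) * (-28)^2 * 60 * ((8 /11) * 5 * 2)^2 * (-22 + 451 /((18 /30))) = 1457813504000 /957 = 1523316096.13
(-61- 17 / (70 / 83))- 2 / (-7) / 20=-81.14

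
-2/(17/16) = -32/17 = -1.88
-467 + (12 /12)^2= -466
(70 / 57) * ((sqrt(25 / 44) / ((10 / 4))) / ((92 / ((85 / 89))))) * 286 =38675 * sqrt(11) / 116679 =1.10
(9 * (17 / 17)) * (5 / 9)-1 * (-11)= 16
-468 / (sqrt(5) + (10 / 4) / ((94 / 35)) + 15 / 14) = 324572976 / 343211 - 810508608 * sqrt(5) / 1716055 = -110.42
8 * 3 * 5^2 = 600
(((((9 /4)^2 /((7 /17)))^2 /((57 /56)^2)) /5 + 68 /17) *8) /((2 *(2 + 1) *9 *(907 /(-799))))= -191409239 /44202645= -4.33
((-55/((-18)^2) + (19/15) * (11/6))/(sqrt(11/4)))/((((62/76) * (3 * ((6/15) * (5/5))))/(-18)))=-6023 * sqrt(11)/837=-23.87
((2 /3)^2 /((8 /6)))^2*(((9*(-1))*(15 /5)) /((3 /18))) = -18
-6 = -6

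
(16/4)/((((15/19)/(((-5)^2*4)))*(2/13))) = 9880/3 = 3293.33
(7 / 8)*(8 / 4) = 7 / 4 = 1.75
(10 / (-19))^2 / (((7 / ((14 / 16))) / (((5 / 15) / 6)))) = 25 / 12996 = 0.00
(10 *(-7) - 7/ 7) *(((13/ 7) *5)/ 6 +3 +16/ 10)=-91661/ 210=-436.48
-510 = -510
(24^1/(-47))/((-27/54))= 48/47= 1.02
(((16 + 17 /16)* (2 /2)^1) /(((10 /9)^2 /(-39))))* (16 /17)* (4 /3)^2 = -383292 /425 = -901.86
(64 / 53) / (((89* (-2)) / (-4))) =128 / 4717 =0.03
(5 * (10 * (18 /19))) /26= 1.82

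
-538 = -538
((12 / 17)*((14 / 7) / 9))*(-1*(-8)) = 64 / 51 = 1.25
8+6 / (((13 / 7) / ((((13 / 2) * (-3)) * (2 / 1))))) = -118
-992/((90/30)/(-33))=10912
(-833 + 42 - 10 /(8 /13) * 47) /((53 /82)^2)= -10454139 /2809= -3721.66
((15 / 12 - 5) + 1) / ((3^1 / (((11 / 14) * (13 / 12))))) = -1573 / 2016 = -0.78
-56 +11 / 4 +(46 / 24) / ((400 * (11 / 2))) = -53.25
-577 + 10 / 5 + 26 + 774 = 225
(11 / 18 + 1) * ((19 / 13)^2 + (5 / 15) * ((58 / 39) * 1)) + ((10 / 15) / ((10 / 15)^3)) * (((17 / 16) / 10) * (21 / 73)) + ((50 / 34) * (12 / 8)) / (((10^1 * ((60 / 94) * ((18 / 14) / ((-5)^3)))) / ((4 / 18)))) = -34329283691 / 10872351360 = -3.16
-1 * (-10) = 10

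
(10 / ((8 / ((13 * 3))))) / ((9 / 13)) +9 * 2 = 1061 / 12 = 88.42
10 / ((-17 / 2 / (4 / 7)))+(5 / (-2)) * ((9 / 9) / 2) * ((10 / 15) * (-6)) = 515 / 119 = 4.33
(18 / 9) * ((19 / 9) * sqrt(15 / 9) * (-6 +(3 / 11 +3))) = -14.87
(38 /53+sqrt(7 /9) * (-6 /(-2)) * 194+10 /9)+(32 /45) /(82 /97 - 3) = 746728 /498465+194 * sqrt(7) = 514.77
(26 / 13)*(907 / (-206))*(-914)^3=692541613208 / 103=6723704982.60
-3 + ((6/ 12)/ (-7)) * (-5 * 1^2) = -37/ 14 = -2.64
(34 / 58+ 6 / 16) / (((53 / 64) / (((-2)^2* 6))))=42816 / 1537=27.86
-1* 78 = -78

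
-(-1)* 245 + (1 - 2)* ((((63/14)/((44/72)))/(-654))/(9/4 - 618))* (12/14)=1688209877/6890653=245.00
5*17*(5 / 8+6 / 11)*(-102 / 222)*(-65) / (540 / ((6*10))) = 9674275 / 29304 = 330.13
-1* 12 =-12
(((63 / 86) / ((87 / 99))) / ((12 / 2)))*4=693 / 1247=0.56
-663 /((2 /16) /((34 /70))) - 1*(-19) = -89503 /35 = -2557.23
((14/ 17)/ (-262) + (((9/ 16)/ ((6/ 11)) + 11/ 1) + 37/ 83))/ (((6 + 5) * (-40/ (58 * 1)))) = -194516079/ 118298240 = -1.64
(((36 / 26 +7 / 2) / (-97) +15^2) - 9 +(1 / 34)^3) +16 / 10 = 217.55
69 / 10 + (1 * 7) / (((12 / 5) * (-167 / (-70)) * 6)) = 213539 / 30060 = 7.10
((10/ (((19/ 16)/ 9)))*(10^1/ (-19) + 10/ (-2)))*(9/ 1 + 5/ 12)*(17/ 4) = -6051150/ 361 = -16762.19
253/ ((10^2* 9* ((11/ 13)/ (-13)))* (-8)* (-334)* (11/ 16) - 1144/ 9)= -34983/ 14897276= -0.00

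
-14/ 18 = -7/ 9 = -0.78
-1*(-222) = 222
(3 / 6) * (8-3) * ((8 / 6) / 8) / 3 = 5 / 36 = 0.14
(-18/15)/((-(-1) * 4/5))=-3/2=-1.50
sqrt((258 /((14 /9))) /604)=3 * sqrt(136353) /2114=0.52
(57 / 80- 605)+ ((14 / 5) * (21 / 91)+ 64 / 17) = -10605819 / 17680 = -599.88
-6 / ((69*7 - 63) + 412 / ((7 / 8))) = -21 / 3118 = -0.01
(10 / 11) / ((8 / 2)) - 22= -479 / 22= -21.77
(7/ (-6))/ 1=-7/ 6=-1.17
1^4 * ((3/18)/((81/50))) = 25/243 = 0.10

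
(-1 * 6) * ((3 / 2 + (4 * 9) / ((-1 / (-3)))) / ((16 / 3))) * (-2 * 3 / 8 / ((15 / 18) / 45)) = 159651 / 32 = 4989.09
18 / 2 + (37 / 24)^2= 6553 / 576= 11.38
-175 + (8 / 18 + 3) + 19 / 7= -10637 / 63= -168.84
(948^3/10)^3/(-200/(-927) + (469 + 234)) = 71658016583643542246423887872/81485125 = 879399971266455592311.16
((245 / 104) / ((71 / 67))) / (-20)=-3283 / 29536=-0.11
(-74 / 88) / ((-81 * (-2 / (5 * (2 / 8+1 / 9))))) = -2405 / 256608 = -0.01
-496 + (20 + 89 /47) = -22283 /47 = -474.11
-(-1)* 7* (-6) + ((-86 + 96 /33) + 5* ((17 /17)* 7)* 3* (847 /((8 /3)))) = 2923847 /88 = 33225.53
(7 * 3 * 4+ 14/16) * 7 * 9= 42777/8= 5347.12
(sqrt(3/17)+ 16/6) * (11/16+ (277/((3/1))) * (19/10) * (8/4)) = 84373 * sqrt(51)/4080+ 84373/90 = 1085.16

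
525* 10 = 5250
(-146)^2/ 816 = 5329/ 204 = 26.12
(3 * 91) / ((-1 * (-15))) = 91 / 5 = 18.20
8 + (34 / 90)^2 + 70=158239 / 2025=78.14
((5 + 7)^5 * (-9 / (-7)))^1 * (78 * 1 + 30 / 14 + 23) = 1616910336 / 49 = 32998170.12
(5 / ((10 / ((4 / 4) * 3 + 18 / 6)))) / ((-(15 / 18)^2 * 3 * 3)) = -12 / 25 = -0.48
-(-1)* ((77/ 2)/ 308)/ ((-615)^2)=1/ 3025800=0.00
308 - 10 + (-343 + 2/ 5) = -223/ 5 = -44.60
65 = 65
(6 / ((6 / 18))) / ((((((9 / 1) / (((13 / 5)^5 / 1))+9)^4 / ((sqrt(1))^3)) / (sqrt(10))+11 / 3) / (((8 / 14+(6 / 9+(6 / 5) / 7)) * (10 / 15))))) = -641471038998127847971539478691020118022708059376 / 47611342619294027224693176714862798198876118238127199+53952653684101127023209262474966790318703453201024 * sqrt(10) / 21641519372406376011224171234028544635852781017330545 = 0.01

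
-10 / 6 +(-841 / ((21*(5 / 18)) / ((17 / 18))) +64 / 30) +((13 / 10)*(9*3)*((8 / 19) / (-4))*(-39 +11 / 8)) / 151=-64960285 / 481992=-134.77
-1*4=-4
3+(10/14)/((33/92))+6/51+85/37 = 1076126/145299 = 7.41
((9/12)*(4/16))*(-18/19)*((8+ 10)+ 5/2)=-1107/304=-3.64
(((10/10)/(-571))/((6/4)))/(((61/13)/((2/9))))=-52/940437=-0.00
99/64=1.55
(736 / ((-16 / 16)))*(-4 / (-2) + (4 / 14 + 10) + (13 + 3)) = -145728 / 7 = -20818.29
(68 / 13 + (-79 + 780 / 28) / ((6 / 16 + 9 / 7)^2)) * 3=-39.94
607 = 607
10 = 10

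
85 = 85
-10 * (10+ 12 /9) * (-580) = 65733.33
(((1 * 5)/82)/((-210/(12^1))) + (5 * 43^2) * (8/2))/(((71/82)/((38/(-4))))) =-201651921/497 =-405738.27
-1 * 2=-2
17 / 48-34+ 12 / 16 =-1579 / 48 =-32.90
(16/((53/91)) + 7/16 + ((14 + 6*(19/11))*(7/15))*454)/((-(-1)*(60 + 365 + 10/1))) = 726150047/60865200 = 11.93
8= 8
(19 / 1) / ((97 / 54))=1026 / 97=10.58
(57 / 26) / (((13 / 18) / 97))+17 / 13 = 49982 / 169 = 295.75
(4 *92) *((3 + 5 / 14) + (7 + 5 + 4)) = 49864 / 7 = 7123.43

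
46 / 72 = 23 / 36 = 0.64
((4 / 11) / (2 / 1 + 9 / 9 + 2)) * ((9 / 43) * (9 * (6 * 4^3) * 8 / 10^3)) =124416 / 295625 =0.42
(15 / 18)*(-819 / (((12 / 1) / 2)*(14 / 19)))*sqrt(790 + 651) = -1235*sqrt(1441) / 8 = -5860.15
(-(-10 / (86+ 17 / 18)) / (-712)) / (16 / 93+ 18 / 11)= -9207 / 103070900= -0.00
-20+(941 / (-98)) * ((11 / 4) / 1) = -18191 / 392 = -46.41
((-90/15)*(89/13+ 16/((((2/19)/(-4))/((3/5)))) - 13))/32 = 4521/65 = 69.55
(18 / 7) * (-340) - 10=-6190 / 7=-884.29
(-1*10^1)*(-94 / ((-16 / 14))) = -1645 / 2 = -822.50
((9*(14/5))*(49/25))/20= 3087/1250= 2.47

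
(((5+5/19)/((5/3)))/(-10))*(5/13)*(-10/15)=20/247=0.08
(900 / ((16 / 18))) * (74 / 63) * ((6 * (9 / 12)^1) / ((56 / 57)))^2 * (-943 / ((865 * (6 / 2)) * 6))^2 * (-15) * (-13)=187608254014935 / 10512022528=17847.02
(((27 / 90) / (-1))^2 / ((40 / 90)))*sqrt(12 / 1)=81*sqrt(3) / 200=0.70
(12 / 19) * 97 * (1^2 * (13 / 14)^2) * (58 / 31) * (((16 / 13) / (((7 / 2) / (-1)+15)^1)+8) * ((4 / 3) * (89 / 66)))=10518999712 / 7301833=1440.60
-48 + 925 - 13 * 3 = 838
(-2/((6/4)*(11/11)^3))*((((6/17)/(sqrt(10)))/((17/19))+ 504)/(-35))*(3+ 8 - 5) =456*sqrt(10)/50575+ 576/5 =115.23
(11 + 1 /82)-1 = 821 /82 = 10.01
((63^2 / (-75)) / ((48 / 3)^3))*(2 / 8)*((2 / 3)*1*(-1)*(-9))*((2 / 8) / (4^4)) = -3969 / 209715200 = -0.00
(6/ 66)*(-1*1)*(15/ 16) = -15/ 176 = -0.09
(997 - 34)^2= 927369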